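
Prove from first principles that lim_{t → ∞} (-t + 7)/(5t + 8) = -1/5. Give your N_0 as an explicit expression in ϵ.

Suppose ϵ > 0. We seek N_0 > 0 such that t > N_0 implies |(-t + 7)/(5t + 8) + 1/5| < ϵ.
(-t + 7)/(5t + 8) + 1/5 = (5(-t + 7) − (-1)(5t + 8)) / (5(5t + 8)) = 43/(5(5t + 8)).
For t > 0 we have 5t + 8 > 5t, so |(-t + 7)/(5t + 8) + 1/5| = 43/(5(5t + 8)) < 43/(5·5t) = (43/25)/t.
Thus |(-t + 7)/(5t + 8) + 1/5| < ϵ whenever t > (43/25)/ϵ.
Take N_0 = (43/25)/ϵ. If t > N_0 then |(-t + 7)/(5t + 8) + 1/5| < (43/25)/t < ϵ.

N_0 = (43/25)/ϵ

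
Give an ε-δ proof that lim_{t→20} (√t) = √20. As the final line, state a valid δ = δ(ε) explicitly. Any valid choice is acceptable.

δ = min(20, √20·ε)

Let ε > 0. We want δ > 0 such that 0 < |t − 20| < δ implies |√t − √20| < ε.
Multiplying by the conjugate, |√t − √20| = |t − 20|/(√t + √20).
Restrict δ ≤ 20 so that |t − 20| < 20 forces t > 0, and then √t + √20 > √20.
Hence |√t − √20| < |t − 20|/√20, which is < ε once |t − 20| < √20·ε.
Take δ = min(20, √20·ε). If 0 < |t − 20| < δ then t > 0 and |√t − √20| < |t − 20|/√20 < ε.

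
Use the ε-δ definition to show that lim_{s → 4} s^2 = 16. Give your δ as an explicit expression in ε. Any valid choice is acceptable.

δ = min(2, ε/10)

Suppose ε > 0. We seek δ > 0 with 0 < |s − 4| < δ ⇒ |s^2 − 16| < ε.
Factor: s^2 − 16 = (s − 4)(s + 4), so |s^2 − 16| = |s − 4|·|s + 4|.
Restrict δ ≤ 2. Then |s − 4| < 2 gives |s| < 6, so by the triangle inequality |s + 4| ≤ 6 + 4 = 10.
Hence |s^2 − 16| ≤ 10|s − 4|, which is < ε once |s − 4| < ε/10.
Take δ = min(2, ε/10). If 0 < |s − 4| < δ then both bounds hold and |s^2 − 16| ≤ 10|s − 4| < 10·(ε/10) = ε.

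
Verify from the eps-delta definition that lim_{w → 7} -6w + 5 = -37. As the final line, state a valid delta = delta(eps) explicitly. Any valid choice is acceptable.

Fix eps > 0. We need delta > 0 so that 0 < |w − 7| < delta implies |(-6w + 5) + 37| < eps.
|(-6w + 5) + 37| = |-6w + 42| = 6|w − 7|.
So 6|w − 7| < eps exactly when |w − 7| < eps/6.
Choosing delta = eps/6 gives |(-6w + 5) + 37| = 6|w − 7| < eps whenever |w − 7| < delta.

delta = eps/6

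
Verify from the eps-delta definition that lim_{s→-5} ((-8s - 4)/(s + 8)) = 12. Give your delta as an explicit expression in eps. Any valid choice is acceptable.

Let eps > 0 be given. We want delta > 0 with 0 < |s + 5| < delta ⇒ |(-8s - 4)/(s + 8) − 12| < eps.
Combining over a common denominator, (-8s - 4)/(s + 8) − 12 = [(-8s - 4)·3 − 36·(s + 8)] / [3·(s + 8)] = -60(s + 5) / (3(s + 8)).
So |(-8s - 4)/(s + 8) − 12| = 60|s + 5| / (3·|s + 8|).
Restrict delta ≤ 3/2. Then |s + 5| < 3/2 gives |s + 8| = |(s + 5) + 3| ≥ 3 − 3/2 = 3/2.
Hence |(-8s - 4)/(s + 8) − 12| < 60|s + 5|/(3·(3/2)) = (40/3)|s + 5|, which is < eps once |s + 5| < (3/40)eps.
Take delta = min(3/2, (3/40)eps). Then 0 < |s + 5| < delta forces both bounds, so |(-8s - 4)/(s + 8) − 12| < eps.

delta = min(3/2, (3/40)eps)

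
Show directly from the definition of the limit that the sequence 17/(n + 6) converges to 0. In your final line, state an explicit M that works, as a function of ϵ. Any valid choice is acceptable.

Let ϵ > 0. For n ≥ 1, |17/(n + 6) − 0| = 17/(n + 6) ≤ 17/n.
We need 17/n < ϵ, i.e. n > 17/ϵ.
Take M = 17/ϵ. If n > M then |17/(n + 6)| ≤ 17/n < ϵ.

M = 17/ϵ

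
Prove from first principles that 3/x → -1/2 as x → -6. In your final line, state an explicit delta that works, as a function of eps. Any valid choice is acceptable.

delta = min(3, 6eps)

Let eps > 0 be given. We seek delta > 0 such that 0 < |x + 6| < delta implies |3/x + 1/2| < eps.
|3/x + 1/2| = 3·|-6 − x|/(6·|x|) = 3|x + 6|/(6|x|).
Require delta ≤ 3 so that |x| > 6 − 3 = 3, hence 6|x| > 18.
Then |3/x + 1/2| < 3|x + 6|/18, which is < eps when |x + 6| < 6eps.
Take delta = min(3, 6eps). Then 0 < |x + 6| < delta gives both |x + 6| < 3 and |x + 6| < 6eps, so |3/x + 1/2| < eps.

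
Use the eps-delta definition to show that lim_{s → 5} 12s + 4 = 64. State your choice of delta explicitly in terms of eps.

Let eps > 0 be given. We need delta > 0 so that 0 < |s − 5| < delta implies |(12s + 4) − 64| < eps.
Since (12s + 4) − 64 = 12(s − 5), we have |(12s + 4) − 64| = 12|s − 5|.
So 12|s − 5| < eps exactly when |s − 5| < eps/12.
Take delta = eps/12. If 0 < |s − 5| < delta then |(12s + 4) − 64| = 12|s − 5| < 12·(eps/12) = eps.

delta = eps/12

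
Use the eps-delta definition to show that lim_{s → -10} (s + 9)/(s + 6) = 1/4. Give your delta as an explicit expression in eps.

Suppose eps > 0. We want delta > 0 with 0 < |s + 10| < delta ⇒ |(s + 9)/(s + 6) − (1/4)| < eps.
Combining over a common denominator, (s + 9)/(s + 6) − (1/4) = [(s + 9)·(-4) − (-1)·(s + 6)] / [(-4)·(s + 6)] = -3(s + 10) / ((-4)(s + 6)).
So |(s + 9)/(s + 6) − (1/4)| = 3|s + 10| / (4·|s + 6|).
Require delta ≤ 2, so |s + 6| ≥ |-4| − |s + 10| > 4 − 2 = 2.
Hence |(s + 9)/(s + 6) − (1/4)| < 3|s + 10|/(4·2) = (3/8)|s + 10|, which is < eps once |s + 10| < (8/3)eps.
Take delta = min(2, (8/3)eps). Then 0 < |s + 10| < delta forces both bounds, so |(s + 9)/(s + 6) − (1/4)| < eps.

delta = min(2, (8/3)eps)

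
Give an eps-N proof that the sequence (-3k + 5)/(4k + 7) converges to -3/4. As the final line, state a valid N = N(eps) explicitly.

N = (41/16)/eps

Suppose eps > 0. For k ≥ 1, |(-3k + 5)/(4k + 7) + 3/4| = |41|/(4(4k + 7)) = 41/(4(4k + 7)).
Since 4k + 7 ≥ 4k for k ≥ 1, this is ≤ 41/(4·4k) = (41/16)/k.
So |(-3k + 5)/(4k + 7) + 3/4| < eps whenever k > (41/16)/eps.
Take N = (41/16)/eps. If k > N then |(-3k + 5)/(4k + 7) + 3/4| ≤ (41/16)/k < eps.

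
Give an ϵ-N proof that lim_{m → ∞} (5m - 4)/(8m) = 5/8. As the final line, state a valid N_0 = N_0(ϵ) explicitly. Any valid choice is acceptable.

Let ϵ > 0 be given. For m ≥ 1, |(5m - 4)/(8m) − (5/8)| = |-32|/(8(8m)) = 32/(8(8m)).
Since 8m ≥ 8m for m ≥ 1, this is ≤ 32/(8·8m) = (1/2)/m.
So |(5m - 4)/(8m) − (5/8)| < ϵ whenever m > (1/2)/ϵ.
Take N_0 = (1/2)/ϵ. If m > N_0 then |(5m - 4)/(8m) − (5/8)| ≤ (1/2)/m < ϵ.

N_0 = (1/2)/ϵ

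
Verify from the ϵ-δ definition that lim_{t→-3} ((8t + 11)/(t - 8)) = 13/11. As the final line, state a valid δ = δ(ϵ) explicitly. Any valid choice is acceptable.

δ = min(11/2, (121/150)ϵ)

Let ϵ > 0 be given. We want δ > 0 with 0 < |t + 3| < δ ⇒ |(8t + 11)/(t - 8) − (13/11)| < ϵ.
Combining over a common denominator, (8t + 11)/(t - 8) − (13/11) = [(8t + 11)·(-11) − (-13)·(t - 8)] / [(-11)·(t - 8)] = -75(t + 3) / ((-11)(t - 8)).
So |(8t + 11)/(t - 8) − (13/11)| = 75|t + 3| / (11·|t − 8|).
Require δ ≤ 11/2, so |t − 8| ≥ |-11| − |t + 3| > 11 − 11/2 = 11/2.
Hence |(8t + 11)/(t - 8) − (13/11)| < 75|t + 3|/(11·(11/2)) = (150/121)|t + 3|, which is < ϵ once |t + 3| < (121/150)ϵ.
Take δ = min(11/2, (121/150)ϵ). Then 0 < |t + 3| < δ forces both bounds, so |(8t + 11)/(t - 8) − (13/11)| < ϵ.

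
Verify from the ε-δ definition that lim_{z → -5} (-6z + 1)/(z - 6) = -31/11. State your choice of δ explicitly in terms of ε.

δ = min(11/2, (121/70)ε)

Let ε > 0. We want δ > 0 with 0 < |z + 5| < δ ⇒ |(-6z + 1)/(z - 6) + 31/11| < ε.
Combining over a common denominator, (-6z + 1)/(z - 6) + 31/11 = [(-6z + 1)·(-11) − 31·(z - 6)] / [(-11)·(z - 6)] = 35(z + 5) / ((-11)(z - 6)).
So |(-6z + 1)/(z - 6) + 31/11| = 35|z + 5| / (11·|z − 6|).
Require δ ≤ 11/2, so |z − 6| ≥ |-11| − |z + 5| > 11 − 11/2 = 11/2.
Hence |(-6z + 1)/(z - 6) + 31/11| < 35|z + 5|/(11·(11/2)) = (70/121)|z + 5|, which is < ε once |z + 5| < (121/70)ε.
Take δ = min(11/2, (121/70)ε). Then 0 < |z + 5| < δ forces both bounds, so |(-6z + 1)/(z - 6) + 31/11| < ε.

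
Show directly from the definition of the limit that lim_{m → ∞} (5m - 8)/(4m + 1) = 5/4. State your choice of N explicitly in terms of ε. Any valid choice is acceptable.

Let ε > 0. For m ≥ 1, |(5m - 8)/(4m + 1) − (5/4)| = |-37|/(4(4m + 1)) = 37/(4(4m + 1)).
Since 4m + 1 ≥ 4m for m ≥ 1, this is ≤ 37/(4·4m) = (37/16)/m.
So |(5m - 8)/(4m + 1) − (5/4)| < ε whenever m > (37/16)/ε.
Take N = (37/16)/ε. If m > N then |(5m - 8)/(4m + 1) − (5/4)| ≤ (37/16)/m < ε.

N = (37/16)/ε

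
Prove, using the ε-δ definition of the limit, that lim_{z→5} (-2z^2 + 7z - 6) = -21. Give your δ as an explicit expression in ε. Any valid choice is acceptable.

δ = min(1, ε/15)

Let ε > 0 be given. We want δ > 0 such that 0 < |z − 5| < δ implies |(-2z^2 + 7z - 6) + 21| < ε.
(-2z^2 + 7z - 6) + 21 = -2z^2 + 7z + 15 = (z − 5)(-2z - 3).
So |(-2z^2 + 7z - 6) + 21| = |z − 5|·|-2z - 3|.
Require δ ≤ 1. Then |z − 5| < 1 gives |z| < 6, and by the triangle inequality |-2z - 3| ≤ 2·6 + 3 = 15.
Hence |(-2z^2 + 7z - 6) + 21| ≤ 15|z − 5| < ε provided |z − 5| < ε/15.
Take δ = min(1, ε/15). Then 0 < |z − 5| < δ gives both |z − 5| < 1 and |z − 5| < ε/15, so |(-2z^2 + 7z - 6) + 21| < ε.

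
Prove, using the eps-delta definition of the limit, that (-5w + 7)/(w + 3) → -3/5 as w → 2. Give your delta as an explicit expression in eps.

Let eps > 0. We want delta > 0 with 0 < |w − 2| < delta ⇒ |(-5w + 7)/(w + 3) + 3/5| < eps.
Combining over a common denominator, (-5w + 7)/(w + 3) + 3/5 = [(-5w + 7)·5 − (-3)·(w + 3)] / [5·(w + 3)] = -22(w − 2) / (5(w + 3)).
So |(-5w + 7)/(w + 3) + 3/5| = 22|w − 2| / (5·|w + 3|).
Require delta ≤ 5/2, so |w + 3| ≥ |5| − |w − 2| > 5 − 5/2 = 5/2.
Hence |(-5w + 7)/(w + 3) + 3/5| < 22|w − 2|/(5·(5/2)) = (44/25)|w − 2|, which is < eps once |w − 2| < (25/44)eps.
Take delta = min(5/2, (25/44)eps). Then 0 < |w − 2| < delta forces both bounds, so |(-5w + 7)/(w + 3) + 3/5| < eps.

delta = min(5/2, (25/44)eps)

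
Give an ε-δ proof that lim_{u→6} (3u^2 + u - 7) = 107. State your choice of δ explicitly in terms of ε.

δ = min(1, ε/40)

Fix ε > 0. We want δ > 0 such that 0 < |u − 6| < δ implies |(3u^2 + u - 7) − 107| < ε.
(3u^2 + u - 7) − 107 = 3u^2 + u - 114 = (u − 6)(3u + 19).
So |(3u^2 + u - 7) − 107| = |u − 6|·|3u + 19|.
Assume first that |u − 6| < 1, so |u| < 7. Then |3u + 19| ≤ 3·7 + 19 = 40.
Hence |(3u^2 + u - 7) − 107| ≤ 40|u − 6| < ε provided |u − 6| < ε/40.
Take δ = min(1, ε/40). Then 0 < |u − 6| < δ gives both |u − 6| < 1 and |u − 6| < ε/40, so |(3u^2 + u - 7) − 107| < ε.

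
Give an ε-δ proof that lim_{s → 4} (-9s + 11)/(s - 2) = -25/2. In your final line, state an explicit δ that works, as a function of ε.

δ = min(1, (2/7)ε)

Suppose ε > 0. We want δ > 0 with 0 < |s − 4| < δ ⇒ |(-9s + 11)/(s - 2) + 25/2| < ε.
Combining over a common denominator, (-9s + 11)/(s - 2) + 25/2 = [(-9s + 11)·2 − (-25)·(s - 2)] / [2·(s - 2)] = 7(s − 4) / (2(s - 2)).
So |(-9s + 11)/(s - 2) + 25/2| = 7|s − 4| / (2·|s − 2|).
Restrict δ ≤ 1. Then |s − 4| < 1 gives |s − 2| = |(s − 4) + 2| ≥ 2 − 1 = 1.
Hence |(-9s + 11)/(s - 2) + 25/2| < 7|s − 4|/(2·1) = (7/2)|s − 4|, which is < ε once |s − 4| < (2/7)ε.
Take δ = min(1, (2/7)ε). Then 0 < |s − 4| < δ forces both bounds, so |(-9s + 11)/(s - 2) + 25/2| < ε.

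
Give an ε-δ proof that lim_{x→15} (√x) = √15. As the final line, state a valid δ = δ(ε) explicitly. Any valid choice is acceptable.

δ = min(15, √15·ε)

Fix ε > 0. We want δ > 0 such that 0 < |x − 15| < δ implies |√x − √15| < ε.
Rationalise: √x − √15 = (x − 15)/(√x + √15), so |√x − √15| = |x − 15|/(√x + √15).
Restrict δ ≤ 15 so that |x − 15| < 15 forces x > 0, and then √x + √15 > √15.
Hence |√x − √15| < |x − 15|/√15, which is < ε once |x − 15| < √15·ε.
Take δ = min(15, √15·ε). If 0 < |x − 15| < δ then x > 0 and |√x − √15| < |x − 15|/√15 < ε.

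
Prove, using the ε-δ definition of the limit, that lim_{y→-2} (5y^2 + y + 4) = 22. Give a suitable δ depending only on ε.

δ = min(2, ε/29)

Let ε > 0 be given. We want δ > 0 such that 0 < |y + 2| < δ implies |(5y^2 + y + 4) − 22| < ε.
(5y^2 + y + 4) − 22 = 5y^2 + y - 18 = (y + 2)(5y - 9).
So |(5y^2 + y + 4) − 22| = |y + 2|·|5y - 9|.
Assume first that |y + 2| < 2, so |y| < 4. Then |5y - 9| ≤ 5·4 + 9 = 29.
Hence |(5y^2 + y + 4) − 22| ≤ 29|y + 2| < ε provided |y + 2| < ε/29.
Choosing δ = min(2, ε/29) ensures both conditions, hence |(5y^2 + y + 4) − 22| < ε.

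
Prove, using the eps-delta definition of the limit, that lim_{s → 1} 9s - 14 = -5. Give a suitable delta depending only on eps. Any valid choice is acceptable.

Fix eps > 0. We need delta > 0 so that 0 < |s − 1| < delta implies |(9s - 14) + 5| < eps.
Since (9s - 14) + 5 = 9(s − 1), we have |(9s - 14) + 5| = 9|s − 1|.
So 9|s − 1| < eps exactly when |s − 1| < eps/9.
Take delta = eps/9. If 0 < |s − 1| < delta then |(9s - 14) + 5| = 9|s − 1| < 9·(eps/9) = eps.

delta = eps/9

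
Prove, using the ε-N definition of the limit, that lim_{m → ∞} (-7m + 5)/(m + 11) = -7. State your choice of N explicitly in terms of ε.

Fix ε > 0. For m ≥ 1, |(-7m + 5)/(m + 11) + 7| = |82|/((m + 11)) = 82/((m + 11)).
Since m + 11 ≥ m for m ≥ 1, this is ≤ 82/(m) = 82/m.
So |(-7m + 5)/(m + 11) + 7| < ε whenever m > 82/ε.
Take N = 82/ε. If m > N then |(-7m + 5)/(m + 11) + 7| ≤ 82/m < ε.

N = 82/ε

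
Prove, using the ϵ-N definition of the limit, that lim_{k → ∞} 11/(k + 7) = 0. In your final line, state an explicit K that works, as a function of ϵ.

K = 11/ϵ

Suppose ϵ > 0. For k ≥ 1, |11/(k + 7) − 0| = 11/(k + 7) ≤ 11/k.
We need 11/k < ϵ, i.e. k > 11/ϵ.
Take K = 11/ϵ. If k > K then |11/(k + 7)| ≤ 11/k < ϵ.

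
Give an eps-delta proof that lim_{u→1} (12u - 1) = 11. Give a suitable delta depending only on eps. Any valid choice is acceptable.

delta = eps/12

Fix eps > 0. We need delta > 0 so that 0 < |u − 1| < delta implies |(12u - 1) − 11| < eps.
Since (12u - 1) − 11 = 12(u − 1), we have |(12u - 1) − 11| = 12|u − 1|.
So 12|u − 1| < eps exactly when |u − 1| < eps/12.
Choosing delta = eps/12 gives |(12u - 1) − 11| = 12|u − 1| < eps whenever |u − 1| < delta.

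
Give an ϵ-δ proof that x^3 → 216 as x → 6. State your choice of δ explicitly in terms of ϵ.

δ = min(1, ϵ/127)

Fix ϵ > 0. We seek δ > 0 with 0 < |x − 6| < δ ⇒ |x^3 − 216| < ϵ.
Factor: x^3 − 216 = (x − 6)(x^2 + 6x + 36), so |x^3 − 216| = |x − 6|·|x^2 + 6x + 36|.
Restrict δ ≤ 1. Then |x − 6| < 1 gives |x| < 7, so by the triangle inequality |x^2 + 6x + 36| ≤ 7^2 + 6·7 + 36 = 127.
Hence |x^3 − 216| ≤ 127|x − 6|, which is < ϵ once |x − 6| < ϵ/127.
Take δ = min(1, ϵ/127). If 0 < |x − 6| < δ then both bounds hold and |x^3 − 216| ≤ 127|x − 6| < 127·(ϵ/127) = ϵ.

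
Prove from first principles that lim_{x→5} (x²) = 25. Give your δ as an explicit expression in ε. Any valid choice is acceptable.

δ = min(1, ε/11)

Let ε > 0 be given. We seek δ > 0 with 0 < |x − 5| < δ ⇒ |x² − 25| < ε.
Factor: x² − 25 = (x − 5)(x + 5), so |x² − 25| = |x − 5|·|x + 5|.
Restrict δ ≤ 1. Then |x − 5| < 1 gives |x| < 6, so by the triangle inequality |x + 5| ≤ 6 + 5 = 11.
Hence |x² − 25| ≤ 11|x − 5|, which is < ε once |x − 5| < ε/11.
Take δ = min(1, ε/11). If 0 < |x − 5| < δ then both bounds hold and |x² − 25| ≤ 11|x − 5| < 11·(ε/11) = ε.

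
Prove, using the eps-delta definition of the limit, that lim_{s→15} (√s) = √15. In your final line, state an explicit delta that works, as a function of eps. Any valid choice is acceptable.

delta = min(15, √15·eps)

Let eps > 0 be given. We want delta > 0 such that 0 < |s − 15| < delta implies |√s − √15| < eps.
Rationalise: √s − √15 = (s − 15)/(√s + √15), so |√s − √15| = |s − 15|/(√s + √15).
Restrict delta ≤ 15 so that |s − 15| < 15 forces s > 0, and then √s + √15 > √15.
Hence |√s − √15| < |s − 15|/√15, which is < eps once |s − 15| < √15·eps.
Take delta = min(15, √15·eps). If 0 < |s − 15| < delta then s > 0 and |√s − √15| < |s − 15|/√15 < eps.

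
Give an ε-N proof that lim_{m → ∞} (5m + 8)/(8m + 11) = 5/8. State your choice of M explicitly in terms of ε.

M = (9/64)/ε

Let ε > 0 be given. For m ≥ 1, |(5m + 8)/(8m + 11) − (5/8)| = |9|/(8(8m + 11)) = 9/(8(8m + 11)).
Since 8m + 11 ≥ 8m for m ≥ 1, this is ≤ 9/(8·8m) = (9/64)/m.
So |(5m + 8)/(8m + 11) − (5/8)| < ε whenever m > (9/64)/ε.
Take M = (9/64)/ε. If m > M then |(5m + 8)/(8m + 11) − (5/8)| ≤ (9/64)/m < ε.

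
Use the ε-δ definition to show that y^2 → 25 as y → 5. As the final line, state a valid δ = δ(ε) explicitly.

Suppose ε > 0. We seek δ > 0 with 0 < |y − 5| < δ ⇒ |y^2 − 25| < ε.
Factor: y^2 − 25 = (y − 5)(y + 5), so |y^2 − 25| = |y − 5|·|y + 5|.
Restrict δ ≤ 1. Then |y − 5| < 1 gives |y| < 6, so by the triangle inequality |y + 5| ≤ 6 + 5 = 11.
Hence |y^2 − 25| ≤ 11|y − 5|, which is < ε once |y − 5| < ε/11.
Take δ = min(1, ε/11). If 0 < |y − 5| < δ then both bounds hold and |y^2 − 25| ≤ 11|y − 5| < 11·(ε/11) = ε.

δ = min(1, ε/11)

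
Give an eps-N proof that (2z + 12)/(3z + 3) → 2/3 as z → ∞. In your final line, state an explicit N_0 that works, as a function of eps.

N_0 = (10/3)/eps

Let eps > 0 be given. We seek N_0 > 0 such that z > N_0 implies |(2z + 12)/(3z + 3) − (2/3)| < eps.
(2z + 12)/(3z + 3) − (2/3) = (3(2z + 12) − 2(3z + 3)) / (3(3z + 3)) = 30/(3(3z + 3)).
For z > 0 we have 3z + 3 > 3z, so |(2z + 12)/(3z + 3) − (2/3)| = 30/(3(3z + 3)) < 30/(3·3z) = (10/3)/z.
Thus |(2z + 12)/(3z + 3) − (2/3)| < eps whenever z > (10/3)/eps.
Take N_0 = (10/3)/eps. If z > N_0 then |(2z + 12)/(3z + 3) − (2/3)| < (10/3)/z < eps.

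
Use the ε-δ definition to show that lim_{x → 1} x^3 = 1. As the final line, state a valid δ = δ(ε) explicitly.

δ = min(2, ε/13)

Let ε > 0. We seek δ > 0 with 0 < |x − 1| < δ ⇒ |x^3 − 1| < ε.
Factor: x^3 − 1 = (x − 1)(x^2 + x + 1), so |x^3 − 1| = |x − 1|·|x^2 + x + 1|.
Impose δ ≤ 2 so that |x| < 3; then |x^2 + x + 1| ≤ 13.
Hence |x^3 − 1| ≤ 13|x − 1|, which is < ε once |x − 1| < ε/13.
Take δ = min(2, ε/13). If 0 < |x − 1| < δ then both bounds hold and |x^3 − 1| ≤ 13|x − 1| < 13·(ε/13) = ε.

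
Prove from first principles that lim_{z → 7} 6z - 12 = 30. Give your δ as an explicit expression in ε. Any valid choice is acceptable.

Let ε > 0 be given. We need δ > 0 so that 0 < |z − 7| < δ implies |(6z - 12) − 30| < ε.
|(6z - 12) − 30| = |6z - 42| = 6|z − 7|.
Thus it suffices that |z − 7| < ε/6.
Take δ = ε/6. If 0 < |z − 7| < δ then |(6z - 12) − 30| = 6|z − 7| < 6·(ε/6) = ε.

δ = ε/6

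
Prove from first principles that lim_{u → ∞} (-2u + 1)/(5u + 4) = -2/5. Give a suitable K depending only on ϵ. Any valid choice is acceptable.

Suppose ϵ > 0. We seek K > 0 such that u > K implies |(-2u + 1)/(5u + 4) + 2/5| < ϵ.
(-2u + 1)/(5u + 4) + 2/5 = (5(-2u + 1) − (-2)(5u + 4)) / (5(5u + 4)) = 13/(5(5u + 4)).
For u > 0 we have 5u + 4 > 5u, so |(-2u + 1)/(5u + 4) + 2/5| = 13/(5(5u + 4)) < 13/(5·5u) = (13/25)/u.
Thus |(-2u + 1)/(5u + 4) + 2/5| < ϵ whenever u > (13/25)/ϵ.
Take K = (13/25)/ϵ. If u > K then |(-2u + 1)/(5u + 4) + 2/5| < (13/25)/u < ϵ.

K = (13/25)/ϵ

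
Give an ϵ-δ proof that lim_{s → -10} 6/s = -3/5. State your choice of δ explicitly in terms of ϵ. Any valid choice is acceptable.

Let ϵ > 0 be given. We seek δ > 0 such that 0 < |s + 10| < δ implies |6/s + 3/5| < ϵ.
|6/s + 3/5| = 6·|-10 − s|/(10·|s|) = 6|s + 10|/(10|s|).
Require δ ≤ 5 so that |s| > 10 − 5 = 5, hence 10|s| > 50.
Then |6/s + 3/5| < 6|s + 10|/50, which is < ϵ when |s + 10| < (25/3)ϵ.
Take δ = min(5, (25/3)ϵ). Then 0 < |s + 10| < δ gives both |s + 10| < 5 and |s + 10| < (25/3)ϵ, so |6/s + 3/5| < ϵ.

δ = min(5, (25/3)ϵ)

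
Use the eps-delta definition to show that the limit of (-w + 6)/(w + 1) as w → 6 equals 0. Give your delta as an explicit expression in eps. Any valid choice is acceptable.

Suppose eps > 0. We want delta > 0 with 0 < |w − 6| < delta ⇒ |(-w + 6)/(w + 1) − 0| < eps.
Combining over a common denominator, (-w + 6)/(w + 1) − 0 = [(-w + 6)·7 − 0·(w + 1)] / [7·(w + 1)] = -7(w − 6) / (7(w + 1)).
So |(-w + 6)/(w + 1) − 0| = 7|w − 6| / (7·|w + 1|).
Restrict delta ≤ 7/2. Then |w − 6| < 7/2 gives |w + 1| = |(w − 6) + 7| ≥ 7 − 7/2 = 7/2.
Hence |(-w + 6)/(w + 1) − 0| < 7|w − 6|/(7·(7/2)) = (2/7)|w − 6|, which is < eps once |w − 6| < (7/2)eps.
Take delta = min(7/2, (7/2)eps). Then 0 < |w − 6| < delta forces both bounds, so |(-w + 6)/(w + 1) − 0| < eps.

delta = min(7/2, (7/2)eps)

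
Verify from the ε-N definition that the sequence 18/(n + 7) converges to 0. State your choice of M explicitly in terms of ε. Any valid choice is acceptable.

M = 18/ε

Let ε > 0. For n ≥ 1, |18/(n + 7) − 0| = 18/(n + 7) ≤ 18/n.
We need 18/n < ε, i.e. n > 18/ε.
Take M = 18/ε. If n > M then |18/(n + 7)| ≤ 18/n < ε.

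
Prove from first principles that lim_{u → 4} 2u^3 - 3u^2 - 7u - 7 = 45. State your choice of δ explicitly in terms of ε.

Let ε > 0 be given. We want δ > 0 such that 0 < |u − 4| < δ implies |(2u^3 - 3u^2 - 7u - 7) − 45| < ε.
(2u^3 - 3u^2 - 7u - 7) − 45 = 2u^3 - 3u^2 - 7u - 52 = (u − 4)(2u^2 + 5u + 13).
So |(2u^3 - 3u^2 - 7u - 7) − 45| = |u − 4|·|2u^2 + 5u + 13|.
Require δ ≤ 1. Then |u − 4| < 1 gives |u| < 5, and by the triangle inequality |2u^2 + 5u + 13| ≤ 2·5^2 + 5·5 + 13 = 88.
Hence |(2u^3 - 3u^2 - 7u - 7) − 45| ≤ 88|u − 4| < ε provided |u − 4| < ε/88.
Choosing δ = min(1, ε/88) ensures both conditions, hence |(2u^3 - 3u^2 - 7u - 7) − 45| < ε.

δ = min(1, ε/88)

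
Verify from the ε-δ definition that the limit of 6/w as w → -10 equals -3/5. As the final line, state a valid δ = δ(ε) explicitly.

Let ε > 0. We seek δ > 0 such that 0 < |w + 10| < δ implies |6/w + 3/5| < ε.
|6/w + 3/5| = 6·|-10 − w|/(10·|w|) = 6|w + 10|/(10|w|).
Restrict δ ≤ 5. Then |w + 10| < 5 gives |w| > 5, so 10|w| > 50.
Then |6/w + 3/5| < 6|w + 10|/50, which is < ε when |w + 10| < (25/3)ε.
Take δ = min(5, (25/3)ε). Then 0 < |w + 10| < δ gives both |w + 10| < 5 and |w + 10| < (25/3)ε, so |6/w + 3/5| < ε.

δ = min(5, (25/3)ε)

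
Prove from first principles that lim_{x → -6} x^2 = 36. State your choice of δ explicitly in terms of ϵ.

Let ϵ > 0 be given. We seek δ > 0 with 0 < |x + 6| < δ ⇒ |x^2 − 36| < ϵ.
Factor: x^2 − 36 = (x + 6)(x - 6), so |x^2 − 36| = |x + 6|·|x - 6|.
Impose δ ≤ 2 so that |x| < 8; then |x - 6| ≤ 14.
Hence |x^2 − 36| ≤ 14|x + 6|, which is < ϵ once |x + 6| < ϵ/14.
Take δ = min(2, ϵ/14). If 0 < |x + 6| < δ then both bounds hold and |x^2 − 36| ≤ 14|x + 6| < 14·(ϵ/14) = ϵ.

δ = min(2, ϵ/14)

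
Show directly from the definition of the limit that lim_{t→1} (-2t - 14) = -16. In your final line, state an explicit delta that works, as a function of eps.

Fix eps > 0. We need delta > 0 so that 0 < |t − 1| < delta implies |(-2t - 14) + 16| < eps.
Since (-2t - 14) + 16 = -2(t − 1), we have |(-2t - 14) + 16| = 2|t − 1|.
Thus it suffices that |t − 1| < eps/2.
Take delta = eps/2. If 0 < |t − 1| < delta then |(-2t - 14) + 16| = 2|t − 1| < 2·(eps/2) = eps.

delta = eps/2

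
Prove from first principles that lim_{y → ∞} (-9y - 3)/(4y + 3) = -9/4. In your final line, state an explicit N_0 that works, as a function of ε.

Let ε > 0. We seek N_0 > 0 such that y > N_0 implies |(-9y - 3)/(4y + 3) + 9/4| < ε.
(-9y - 3)/(4y + 3) + 9/4 = (4(-9y - 3) − (-9)(4y + 3)) / (4(4y + 3)) = 15/(4(4y + 3)).
For y > 0 we have 4y + 3 > 4y, so |(-9y - 3)/(4y + 3) + 9/4| = 15/(4(4y + 3)) < 15/(4·4y) = (15/16)/y.
Thus |(-9y - 3)/(4y + 3) + 9/4| < ε whenever y > (15/16)/ε.
Take N_0 = (15/16)/ε. If y > N_0 then |(-9y - 3)/(4y + 3) + 9/4| < (15/16)/y < ε.

N_0 = (15/16)/ε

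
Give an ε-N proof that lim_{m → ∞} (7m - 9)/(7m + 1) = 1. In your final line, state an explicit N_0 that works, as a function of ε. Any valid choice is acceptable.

Fix ε > 0. For m ≥ 1, |(7m - 9)/(7m + 1) − 1| = |-70|/(7(7m + 1)) = 70/(7(7m + 1)).
Since 7m + 1 ≥ 7m for m ≥ 1, this is ≤ 70/(7·7m) = (10/7)/m.
So |(7m - 9)/(7m + 1) − 1| < ε whenever m > (10/7)/ε.
Take N_0 = (10/7)/ε. If m > N_0 then |(7m - 9)/(7m + 1) − 1| ≤ (10/7)/m < ε.

N_0 = (10/7)/ε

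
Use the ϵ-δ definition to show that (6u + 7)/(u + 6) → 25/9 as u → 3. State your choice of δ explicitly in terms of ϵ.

δ = min(9/2, (81/58)ϵ)

Let ϵ > 0. We want δ > 0 with 0 < |u − 3| < δ ⇒ |(6u + 7)/(u + 6) − (25/9)| < ϵ.
Combining over a common denominator, (6u + 7)/(u + 6) − (25/9) = [(6u + 7)·9 − 25·(u + 6)] / [9·(u + 6)] = 29(u − 3) / (9(u + 6)).
So |(6u + 7)/(u + 6) − (25/9)| = 29|u − 3| / (9·|u + 6|).
Restrict δ ≤ 9/2. Then |u − 3| < 9/2 gives |u + 6| = |(u − 3) + 9| ≥ 9 − 9/2 = 9/2.
Hence |(6u + 7)/(u + 6) − (25/9)| < 29|u − 3|/(9·(9/2)) = (58/81)|u − 3|, which is < ϵ once |u − 3| < (81/58)ϵ.
Take δ = min(9/2, (81/58)ϵ). Then 0 < |u − 3| < δ forces both bounds, so |(6u + 7)/(u + 6) − (25/9)| < ϵ.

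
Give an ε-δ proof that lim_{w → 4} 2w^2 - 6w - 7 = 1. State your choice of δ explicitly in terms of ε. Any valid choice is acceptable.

δ = min(1, ε/12)

Suppose ε > 0. We want δ > 0 such that 0 < |w − 4| < δ implies |(2w^2 - 6w - 7) − 1| < ε.
(2w^2 - 6w - 7) − 1 = 2w^2 - 6w - 8 = (w − 4)(2w + 2).
So |(2w^2 - 6w - 7) − 1| = |w − 4|·|2w + 2|.
Require δ ≤ 1. Then |w − 4| < 1 gives |w| < 5, and by the triangle inequality |2w + 2| ≤ 2·5 + 2 = 12.
Hence |(2w^2 - 6w - 7) − 1| ≤ 12|w − 4| < ε provided |w − 4| < ε/12.
Choosing δ = min(1, ε/12) ensures both conditions, hence |(2w^2 - 6w - 7) − 1| < ε.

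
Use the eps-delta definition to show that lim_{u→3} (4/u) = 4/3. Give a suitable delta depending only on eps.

delta = min(3/2, (9/8)eps)

Let eps > 0. We seek delta > 0 such that 0 < |u − 3| < delta implies |4/u − (4/3)| < eps.
|4/u − (4/3)| = 4·|3 − u|/(3·|u|) = 4|u − 3|/(3|u|).
Require delta ≤ 3/2 so that |u| > 3 − 3/2 = 3/2, hence 3|u| > 9/2.
Then |4/u − (4/3)| < 4|u − 3|/(9/2), which is < eps when |u − 3| < (9/8)eps.
Take delta = min(3/2, (9/8)eps). Then 0 < |u − 3| < delta gives both |u − 3| < 3/2 and |u − 3| < (9/8)eps, so |4/u − (4/3)| < eps.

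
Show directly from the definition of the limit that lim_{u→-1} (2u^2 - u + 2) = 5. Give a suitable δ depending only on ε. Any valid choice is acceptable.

Let ε > 0. We want δ > 0 such that 0 < |u + 1| < δ implies |(2u^2 - u + 2) − 5| < ε.
(2u^2 - u + 2) − 5 = 2u^2 - u - 3 = (u + 1)(2u - 3).
So |(2u^2 - u + 2) − 5| = |u + 1|·|2u - 3|.
Assume first that |u + 1| < 2, so |u| < 3. Then |2u - 3| ≤ 2·3 + 3 = 9.
Hence |(2u^2 - u + 2) − 5| ≤ 9|u + 1| < ε provided |u + 1| < ε/9.
Take δ = min(2, ε/9). Then 0 < |u + 1| < δ gives both |u + 1| < 2 and |u + 1| < ε/9, so |(2u^2 - u + 2) − 5| < ε.

δ = min(2, ε/9)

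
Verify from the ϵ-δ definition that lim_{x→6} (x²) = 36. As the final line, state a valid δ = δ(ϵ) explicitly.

Suppose ϵ > 0. We seek δ > 0 with 0 < |x − 6| < δ ⇒ |x² − 36| < ϵ.
Factor: x² − 36 = (x − 6)(x + 6), so |x² − 36| = |x − 6|·|x + 6|.
Impose δ ≤ 1 so that |x| < 7; then |x + 6| ≤ 13.
Hence |x² − 36| ≤ 13|x − 6|, which is < ϵ once |x − 6| < ϵ/13.
Take δ = min(1, ϵ/13). If 0 < |x − 6| < δ then both bounds hold and |x² − 36| ≤ 13|x − 6| < 13·(ϵ/13) = ϵ.

δ = min(1, ϵ/13)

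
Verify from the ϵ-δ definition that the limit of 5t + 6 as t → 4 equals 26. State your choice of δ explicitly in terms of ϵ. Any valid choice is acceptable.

δ = ϵ/5

Let ϵ > 0 be given. We need δ > 0 so that 0 < |t − 4| < δ implies |(5t + 6) − 26| < ϵ.
|(5t + 6) − 26| = |5t - 20| = 5|t − 4|.
Thus it suffices that |t − 4| < ϵ/5.
Take δ = ϵ/5. If 0 < |t − 4| < δ then |(5t + 6) − 26| = 5|t − 4| < 5·(ϵ/5) = ϵ.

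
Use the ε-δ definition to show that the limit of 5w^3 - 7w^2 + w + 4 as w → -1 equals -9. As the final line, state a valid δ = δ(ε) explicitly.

δ = min(1, ε/57)

Let ε > 0. We want δ > 0 such that 0 < |w + 1| < δ implies |(5w^3 - 7w^2 + w + 4) + 9| < ε.
(5w^3 - 7w^2 + w + 4) + 9 = 5w^3 - 7w^2 + w + 13 = (w + 1)(5w^2 - 12w + 13).
So |(5w^3 - 7w^2 + w + 4) + 9| = |w + 1|·|5w^2 - 12w + 13|.
Assume first that |w + 1| < 1, so |w| < 2. Then |5w^2 - 12w + 13| ≤ 5·2^2 + 12·2 + 13 = 57.
Hence |(5w^3 - 7w^2 + w + 4) + 9| ≤ 57|w + 1| < ε provided |w + 1| < ε/57.
Take δ = min(1, ε/57). Then 0 < |w + 1| < δ gives both |w + 1| < 1 and |w + 1| < ε/57, so |(5w^3 - 7w^2 + w + 4) + 9| < ε.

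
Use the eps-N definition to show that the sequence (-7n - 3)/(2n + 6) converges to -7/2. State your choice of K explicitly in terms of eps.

K = 9/eps

Let eps > 0 be given. For n ≥ 1, |(-7n - 3)/(2n + 6) + 7/2| = |36|/(2(2n + 6)) = 36/(2(2n + 6)).
Since 2n + 6 ≥ 2n for n ≥ 1, this is ≤ 36/(2·2n) = 9/n.
So |(-7n - 3)/(2n + 6) + 7/2| < eps whenever n > 9/eps.
Take K = 9/eps. If n > K then |(-7n - 3)/(2n + 6) + 7/2| ≤ 9/n < eps.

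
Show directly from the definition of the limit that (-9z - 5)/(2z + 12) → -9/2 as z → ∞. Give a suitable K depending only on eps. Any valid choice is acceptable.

K = (49/2)/eps

Let eps > 0. We seek K > 0 such that z > K implies |(-9z - 5)/(2z + 12) + 9/2| < eps.
(-9z - 5)/(2z + 12) + 9/2 = (2(-9z - 5) − (-9)(2z + 12)) / (2(2z + 12)) = 98/(2(2z + 12)).
For z > 0 we have 2z + 12 > 2z, so |(-9z - 5)/(2z + 12) + 9/2| = 98/(2(2z + 12)) < 98/(2·2z) = (49/2)/z.
Thus |(-9z - 5)/(2z + 12) + 9/2| < eps whenever z > (49/2)/eps.
Take K = (49/2)/eps. If z > K then |(-9z - 5)/(2z + 12) + 9/2| < (49/2)/z < eps.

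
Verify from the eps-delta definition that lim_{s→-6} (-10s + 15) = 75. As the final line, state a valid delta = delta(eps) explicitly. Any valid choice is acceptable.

delta = eps/10

Let eps > 0. We need delta > 0 so that 0 < |s + 6| < delta implies |(-10s + 15) − 75| < eps.
|(-10s + 15) − 75| = |-10s - 60| = 10|s + 6|.
Thus it suffices that |s + 6| < eps/10.
Take delta = eps/10. If 0 < |s + 6| < delta then |(-10s + 15) − 75| = 10|s + 6| < 10·(eps/10) = eps.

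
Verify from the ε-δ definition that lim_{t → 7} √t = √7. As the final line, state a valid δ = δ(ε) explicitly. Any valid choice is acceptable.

δ = min(7, √7·ε)

Let ε > 0 be given. We want δ > 0 such that 0 < |t − 7| < δ implies |√t − √7| < ε.
Multiplying by the conjugate, |√t − √7| = |t − 7|/(√t + √7).
Restrict δ ≤ 7 so that |t − 7| < 7 forces t > 0, and then √t + √7 > √7.
Hence |√t − √7| < |t − 7|/√7, which is < ε once |t − 7| < √7·ε.
Take δ = min(7, √7·ε). If 0 < |t − 7| < δ then t > 0 and |√t − √7| < |t − 7|/√7 < ε.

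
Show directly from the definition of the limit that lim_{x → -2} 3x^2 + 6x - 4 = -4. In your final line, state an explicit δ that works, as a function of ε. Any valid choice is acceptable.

δ = min(2, ε/12)

Fix ε > 0. We want δ > 0 such that 0 < |x + 2| < δ implies |(3x^2 + 6x - 4) + 4| < ε.
(3x^2 + 6x - 4) + 4 = 3x^2 + 6x = (x + 2)(3x).
So |(3x^2 + 6x - 4) + 4| = |x + 2|·|3x|.
Require δ ≤ 2. Then |x + 2| < 2 gives |x| < 4, and by the triangle inequality |3x| ≤ 3·4 = 12.
Hence |(3x^2 + 6x - 4) + 4| ≤ 12|x + 2| < ε provided |x + 2| < ε/12.
Take δ = min(2, ε/12). Then 0 < |x + 2| < δ gives both |x + 2| < 2 and |x + 2| < ε/12, so |(3x^2 + 6x - 4) + 4| < ε.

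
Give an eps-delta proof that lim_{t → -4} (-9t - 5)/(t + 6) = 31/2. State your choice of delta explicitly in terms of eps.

delta = min(1, (2/49)eps)

Suppose eps > 0. We want delta > 0 with 0 < |t + 4| < delta ⇒ |(-9t - 5)/(t + 6) − (31/2)| < eps.
Combining over a common denominator, (-9t - 5)/(t + 6) − (31/2) = [(-9t - 5)·2 − 31·(t + 6)] / [2·(t + 6)] = -49(t + 4) / (2(t + 6)).
So |(-9t - 5)/(t + 6) − (31/2)| = 49|t + 4| / (2·|t + 6|).
Restrict delta ≤ 1. Then |t + 4| < 1 gives |t + 6| = |(t + 4) + 2| ≥ 2 − 1 = 1.
Hence |(-9t - 5)/(t + 6) − (31/2)| < 49|t + 4|/(2·1) = (49/2)|t + 4|, which is < eps once |t + 4| < (2/49)eps.
Take delta = min(1, (2/49)eps). Then 0 < |t + 4| < delta forces both bounds, so |(-9t - 5)/(t + 6) − (31/2)| < eps.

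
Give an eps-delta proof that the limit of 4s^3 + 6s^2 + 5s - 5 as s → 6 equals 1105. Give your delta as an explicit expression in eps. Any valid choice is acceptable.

delta = min(1, eps/591)

Let eps > 0. We want delta > 0 such that 0 < |s − 6| < delta implies |(4s^3 + 6s^2 + 5s - 5) − 1105| < eps.
(4s^3 + 6s^2 + 5s - 5) − 1105 = 4s^3 + 6s^2 + 5s - 1110 = (s − 6)(4s^2 + 30s + 185).
So |(4s^3 + 6s^2 + 5s - 5) − 1105| = |s − 6|·|4s^2 + 30s + 185|.
Require delta ≤ 1. Then |s − 6| < 1 gives |s| < 7, and by the triangle inequality |4s^2 + 30s + 185| ≤ 4·7^2 + 30·7 + 185 = 591.
Hence |(4s^3 + 6s^2 + 5s - 5) − 1105| ≤ 591|s − 6| < eps provided |s − 6| < eps/591.
Take delta = min(1, eps/591). Then 0 < |s − 6| < delta gives both |s − 6| < 1 and |s − 6| < eps/591, so |(4s^3 + 6s^2 + 5s - 5) − 1105| < eps.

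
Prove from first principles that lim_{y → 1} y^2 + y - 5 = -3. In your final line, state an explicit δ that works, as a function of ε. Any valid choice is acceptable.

Let ε > 0. We want δ > 0 such that 0 < |y − 1| < δ implies |(y^2 + y - 5) + 3| < ε.
(y^2 + y - 5) + 3 = y^2 + y - 2 = (y − 1)(y + 2).
So |(y^2 + y - 5) + 3| = |y − 1|·|y + 2|.
Require δ ≤ 1. Then |y − 1| < 1 gives |y| < 2, and by the triangle inequality |y + 2| ≤ 2 + 2 = 4.
Hence |(y^2 + y - 5) + 3| ≤ 4|y − 1| < ε provided |y − 1| < ε/4.
Take δ = min(1, ε/4). Then 0 < |y − 1| < δ gives both |y − 1| < 1 and |y − 1| < ε/4, so |(y^2 + y - 5) + 3| < ε.

δ = min(1, ε/4)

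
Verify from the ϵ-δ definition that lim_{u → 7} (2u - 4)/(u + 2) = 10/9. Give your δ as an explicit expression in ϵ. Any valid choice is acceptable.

δ = min(9/2, (81/16)ϵ)

Let ϵ > 0. We want δ > 0 with 0 < |u − 7| < δ ⇒ |(2u - 4)/(u + 2) − (10/9)| < ϵ.
Combining over a common denominator, (2u - 4)/(u + 2) − (10/9) = [(2u - 4)·9 − 10·(u + 2)] / [9·(u + 2)] = 8(u − 7) / (9(u + 2)).
So |(2u - 4)/(u + 2) − (10/9)| = 8|u − 7| / (9·|u + 2|).
Restrict δ ≤ 9/2. Then |u − 7| < 9/2 gives |u + 2| = |(u − 7) + 9| ≥ 9 − 9/2 = 9/2.
Hence |(2u - 4)/(u + 2) − (10/9)| < 8|u − 7|/(9·(9/2)) = (16/81)|u − 7|, which is < ϵ once |u − 7| < (81/16)ϵ.
Take δ = min(9/2, (81/16)ϵ). Then 0 < |u − 7| < δ forces both bounds, so |(2u - 4)/(u + 2) − (10/9)| < ϵ.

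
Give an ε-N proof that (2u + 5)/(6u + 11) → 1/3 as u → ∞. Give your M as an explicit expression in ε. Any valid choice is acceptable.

Let ε > 0. We seek M > 0 such that u > M implies |(2u + 5)/(6u + 11) − (1/3)| < ε.
(2u + 5)/(6u + 11) − (1/3) = (6(2u + 5) − 2(6u + 11)) / (6(6u + 11)) = 8/(6(6u + 11)).
For u > 0 we have 6u + 11 > 6u, so |(2u + 5)/(6u + 11) − (1/3)| = 8/(6(6u + 11)) < 8/(6·6u) = (2/9)/u.
Thus |(2u + 5)/(6u + 11) − (1/3)| < ε whenever u > (2/9)/ε.
Take M = (2/9)/ε. If u > M then |(2u + 5)/(6u + 11) − (1/3)| < (2/9)/u < ε.

M = (2/9)/ε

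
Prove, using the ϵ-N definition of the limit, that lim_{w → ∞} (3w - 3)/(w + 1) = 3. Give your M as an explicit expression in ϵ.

M = 6/ϵ

Fix ϵ > 0. We seek M > 0 such that w > M implies |(3w - 3)/(w + 1) − 3| < ϵ.
(3w - 3)/(w + 1) − 3 = ((3w - 3) − 3(w + 1)) / ((w + 1)) = -6/((w + 1)).
For w > 0 we have w + 1 > w, so |(3w - 3)/(w + 1) − 3| = 6/((w + 1)) < 6/(w) = 6/w.
Thus |(3w - 3)/(w + 1) − 3| < ϵ whenever w > 6/ϵ.
Take M = 6/ϵ. If w > M then |(3w - 3)/(w + 1) − 3| < 6/w < ϵ.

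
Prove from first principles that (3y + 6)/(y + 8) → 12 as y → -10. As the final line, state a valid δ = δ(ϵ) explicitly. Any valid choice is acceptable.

δ = min(1, (1/9)ϵ)

Fix ϵ > 0. We want δ > 0 with 0 < |y + 10| < δ ⇒ |(3y + 6)/(y + 8) − 12| < ϵ.
Combining over a common denominator, (3y + 6)/(y + 8) − 12 = [(3y + 6)·(-2) − (-24)·(y + 8)] / [(-2)·(y + 8)] = 18(y + 10) / ((-2)(y + 8)).
So |(3y + 6)/(y + 8) − 12| = 18|y + 10| / (2·|y + 8|).
Restrict δ ≤ 1. Then |y + 10| < 1 gives |y + 8| = |(y + 10) + (-2)| ≥ 2 − 1 = 1.
Hence |(3y + 6)/(y + 8) − 12| < 18|y + 10|/(2·1) = 9|y + 10|, which is < ϵ once |y + 10| < (1/9)ϵ.
Take δ = min(1, (1/9)ϵ). Then 0 < |y + 10| < δ forces both bounds, so |(3y + 6)/(y + 8) − 12| < ϵ.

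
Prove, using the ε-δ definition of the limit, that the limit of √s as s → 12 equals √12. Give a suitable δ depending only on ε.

Fix ε > 0. We want δ > 0 such that 0 < |s − 12| < δ implies |√s − √12| < ε.
Rationalise: √s − √12 = (s − 12)/(√s + √12), so |√s − √12| = |s − 12|/(√s + √12).
Restrict δ ≤ 12 so that |s − 12| < 12 forces s > 0, and then √s + √12 > √12.
Hence |√s − √12| < |s − 12|/√12, which is < ε once |s − 12| < √12·ε.
Take δ = min(12, √12·ε). If 0 < |s − 12| < δ then s > 0 and |√s − √12| < |s − 12|/√12 < ε.

δ = min(12, √12·ε)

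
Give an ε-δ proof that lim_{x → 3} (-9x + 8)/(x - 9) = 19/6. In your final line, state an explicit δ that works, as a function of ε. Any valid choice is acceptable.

Let ε > 0. We want δ > 0 with 0 < |x − 3| < δ ⇒ |(-9x + 8)/(x - 9) − (19/6)| < ε.
Combining over a common denominator, (-9x + 8)/(x - 9) − (19/6) = [(-9x + 8)·(-6) − (-19)·(x - 9)] / [(-6)·(x - 9)] = 73(x − 3) / ((-6)(x - 9)).
So |(-9x + 8)/(x - 9) − (19/6)| = 73|x − 3| / (6·|x − 9|).
Restrict δ ≤ 3. Then |x − 3| < 3 gives |x − 9| = |(x − 3) + (-6)| ≥ 6 − 3 = 3.
Hence |(-9x + 8)/(x - 9) − (19/6)| < 73|x − 3|/(6·3) = (73/18)|x − 3|, which is < ε once |x − 3| < (18/73)ε.
Take δ = min(3, (18/73)ε). Then 0 < |x − 3| < δ forces both bounds, so |(-9x + 8)/(x - 9) − (19/6)| < ε.

δ = min(3, (18/73)ε)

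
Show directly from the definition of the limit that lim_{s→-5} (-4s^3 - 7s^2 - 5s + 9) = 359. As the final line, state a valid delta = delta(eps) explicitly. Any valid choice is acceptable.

delta = min(1, eps/292)

Let eps > 0. We want delta > 0 such that 0 < |s + 5| < delta implies |(-4s^3 - 7s^2 - 5s + 9) − 359| < eps.
(-4s^3 - 7s^2 - 5s + 9) − 359 = -4s^3 - 7s^2 - 5s - 350 = (s + 5)(-4s^2 + 13s - 70).
So |(-4s^3 - 7s^2 - 5s + 9) − 359| = |s + 5|·|-4s^2 + 13s - 70|.
Assume first that |s + 5| < 1, so |s| < 6. Then |-4s^2 + 13s - 70| ≤ 4·6^2 + 13·6 + 70 = 292.
Hence |(-4s^3 - 7s^2 - 5s + 9) − 359| ≤ 292|s + 5| < eps provided |s + 5| < eps/292.
Choosing delta = min(1, eps/292) ensures both conditions, hence |(-4s^3 - 7s^2 - 5s + 9) − 359| < eps.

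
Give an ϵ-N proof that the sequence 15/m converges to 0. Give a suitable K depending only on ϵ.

Let ϵ > 0 be given. For m ≥ 1, |15/m − 0| = 15/(m) ≤ 15/m.
We need 15/m < ϵ, i.e. m > 15/ϵ.
Take K = 15/ϵ. If m > K then |15/m| ≤ 15/m < ϵ.

K = 15/ϵ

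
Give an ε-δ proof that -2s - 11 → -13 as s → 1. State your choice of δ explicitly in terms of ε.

Suppose ε > 0. We need δ > 0 so that 0 < |s − 1| < δ implies |(-2s - 11) + 13| < ε.
|(-2s - 11) + 13| = |-2s + 2| = 2|s − 1|.
Thus it suffices that |s − 1| < ε/2.
Choosing δ = ε/2 gives |(-2s - 11) + 13| = 2|s − 1| < ε whenever |s − 1| < δ.

δ = ε/2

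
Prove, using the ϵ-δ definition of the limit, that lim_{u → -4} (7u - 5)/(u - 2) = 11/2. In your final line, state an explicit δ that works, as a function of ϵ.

δ = min(3, 2ϵ)

Let ϵ > 0 be given. We want δ > 0 with 0 < |u + 4| < δ ⇒ |(7u - 5)/(u - 2) − (11/2)| < ϵ.
Combining over a common denominator, (7u - 5)/(u - 2) − (11/2) = [(7u - 5)·(-6) − (-33)·(u - 2)] / [(-6)·(u - 2)] = -9(u + 4) / ((-6)(u - 2)).
So |(7u - 5)/(u - 2) − (11/2)| = 9|u + 4| / (6·|u − 2|).
Require δ ≤ 3, so |u − 2| ≥ |-6| − |u + 4| > 6 − 3 = 3.
Hence |(7u - 5)/(u - 2) − (11/2)| < 9|u + 4|/(6·3) = (1/2)|u + 4|, which is < ϵ once |u + 4| < 2ϵ.
Take δ = min(3, 2ϵ). Then 0 < |u + 4| < δ forces both bounds, so |(7u - 5)/(u - 2) − (11/2)| < ϵ.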